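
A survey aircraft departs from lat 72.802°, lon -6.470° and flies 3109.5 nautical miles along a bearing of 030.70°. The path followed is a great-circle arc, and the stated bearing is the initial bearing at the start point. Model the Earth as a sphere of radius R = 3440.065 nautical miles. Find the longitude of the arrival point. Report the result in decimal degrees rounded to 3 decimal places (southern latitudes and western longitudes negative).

longitude 132.595°

δ = 3109.5/3440.065 = 0.903907 rad (51.7901°).
Start latitude φ₁ = 1.270635 rad; initial bearing θ = 0.535816 rad.
Destination latitude: φ₂ = arcsin( sin φ₁ cos δ + cos φ₁ sin δ cos θ ) = arcsin(0.790655) = 52.247°.
Then Δλ = atan2(0.118613, -0.136759) = 2.427135 rad, from sin θ sin δ cos φ₁ over cos δ − sin φ₁ sin φ₂.
λ₂ = λ₁ + Δλ = 132.595°.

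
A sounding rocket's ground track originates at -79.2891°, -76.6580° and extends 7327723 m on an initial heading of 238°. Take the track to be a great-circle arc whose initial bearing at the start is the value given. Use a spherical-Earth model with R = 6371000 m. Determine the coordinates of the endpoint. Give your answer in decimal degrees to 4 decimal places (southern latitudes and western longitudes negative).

latitude -29.4144°, longitude 166.0506°

δ = 7327723/6371000 = 1.150168 rad (65.8998°).
With φ₁ = -79.2891° = -1.383856 rad and θ = 238° = 4.153884 rad:
sin φ₂ = sin φ₁ cos δ + cos φ₁ sin δ cos θ = (-0.982577)(0.408334) + (0.185854)(0.912833)(-0.529919) = -0.491122
φ₂ = asin(-0.491122) = -0.513377 rad = -29.4144°.
For the longitude increment, Δλ = atan2( sin θ sin δ cos φ₁, cos δ − sin φ₁ sin φ₂ ) = atan2(-0.143874, -0.074232) = -117.2914°.
λ₂ = -76.6580° + -117.2914° = -193.9494°, normalized to (−180°, 180°] → 166.0506°.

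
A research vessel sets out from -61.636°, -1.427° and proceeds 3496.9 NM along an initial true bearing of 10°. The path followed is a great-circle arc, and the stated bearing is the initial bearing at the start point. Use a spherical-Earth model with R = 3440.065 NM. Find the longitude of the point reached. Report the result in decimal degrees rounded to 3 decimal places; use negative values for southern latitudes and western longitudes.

longitude 7.082°

Central angle δ = d/R = 1.016521 rad.
With φ₁ = -61.636° = -1.075751 rad and θ = 10° = 0.174533 rad:
Applying the spherical law of cosines for sides, sin φ₂ = sin φ₁ cos δ + cos φ₁ sin δ cos θ = -0.065332, so φ₂ = -3.746°.
For the longitude increment, Δλ = atan2( sin θ sin δ cos φ₁, cos δ − sin φ₁ sin φ₂ ) = atan2(0.070144, 0.468838) = 8.509°.
λ₂ = λ₁ + Δλ = 7.082°.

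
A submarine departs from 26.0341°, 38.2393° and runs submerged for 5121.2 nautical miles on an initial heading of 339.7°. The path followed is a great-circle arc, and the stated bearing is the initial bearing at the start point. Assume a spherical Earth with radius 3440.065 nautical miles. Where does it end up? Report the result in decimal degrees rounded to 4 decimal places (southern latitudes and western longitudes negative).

latitude 61.1494°, longitude -95.9884°

Angular distance δ = d/R = 5121.2 / 3440.065 = 1.488693 rad.
Converting: φ₁ = 0.454381 rad, θ = 5.928883 rad.
sin φ₂ = sin φ₁ cos δ + cos φ₁ sin δ cos θ = (0.438906)(0.082011) + (0.898533)(0.996631)(0.937889) = 0.875881
φ₂ = asin(0.875881) = 1.067258 rad = 61.1494°.
For the longitude increment, Δλ = atan2( sin θ sin δ cos φ₁, cos δ − sin φ₁ sin φ₂ ) = atan2(-0.310683, -0.302418) = -134.2277°.
λ₂ = λ₁ + Δλ = -95.9884°.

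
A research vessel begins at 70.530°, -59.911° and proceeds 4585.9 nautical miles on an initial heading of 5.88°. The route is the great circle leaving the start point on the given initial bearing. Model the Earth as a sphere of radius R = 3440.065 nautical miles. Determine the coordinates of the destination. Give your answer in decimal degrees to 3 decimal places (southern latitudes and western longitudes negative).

Angular distance δ = d/R = 4585.9 / 3440.065 = 1.333085 rad.
With φ₁ = 70.530° = 1.230981 rad and θ = 5.88° = 0.102625 rad:
Applying the spherical law of cosines for sides, sin φ₂ = sin φ₁ cos δ + cos φ₁ sin δ cos θ = 0.544249, so φ₂ = 32.973°.
Then Δλ = atan2(0.033186, -0.277648) = 3.022631 rad, from sin θ sin δ cos φ₁ over cos δ − sin φ₁ sin φ₂.
λ₂ = -59.911° + 173.184° = 113.273°.

latitude 32.973°, longitude 113.273°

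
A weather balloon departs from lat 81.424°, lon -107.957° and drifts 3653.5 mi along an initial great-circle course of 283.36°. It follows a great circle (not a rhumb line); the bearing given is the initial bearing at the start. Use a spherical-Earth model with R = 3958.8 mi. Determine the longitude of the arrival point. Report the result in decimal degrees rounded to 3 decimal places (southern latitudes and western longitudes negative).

Angular distance δ = d/R = 3653.5 / 3958.8 = 0.922881 rad.
With φ₁ = 81.424° = 1.421117 rad and θ = 283.36° = 4.945565 rad:
Destination latitude: φ₂ = arcsin( sin φ₁ cos δ + cos φ₁ sin δ cos θ ) = arcsin(0.624252) = 38.627°.
Δλ = atan2( sin θ sin δ cos φ₁ , cos δ − sin φ₁ sin φ₂ ) = atan2(-0.115683, -0.013746) = -1.689070 rad = -96.777°.
λ₂ = -107.957° + -96.777° = -204.734°, normalized to (−180°, 180°] → 155.266°.

longitude 155.266°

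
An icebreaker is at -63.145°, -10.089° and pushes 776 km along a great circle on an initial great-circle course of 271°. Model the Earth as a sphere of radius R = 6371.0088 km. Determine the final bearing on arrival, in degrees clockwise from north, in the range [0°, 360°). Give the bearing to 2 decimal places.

final bearing 284.43°

Central angle δ = d/R = 0.121802 rad.
Start latitude φ₁ = -1.102088 rad; initial bearing θ = 4.729842 rad.
sin φ₂ = sin φ₁ cos δ + cos φ₁ sin δ cos θ = (-0.892153)(0.992591) + (0.451734)(0.121501)(0.017452) = -0.884585
φ₂ = asin(-0.884585) = -1.085604 rad = -62.200°.
Δλ = atan2( sin θ sin δ cos φ₁ , cos δ − sin φ₁ sin φ₂ ) = atan2(-0.054878, 0.203406) = -0.263519 rad = -15.099°.
Hence λ₂ = -10.089° + -15.099° = -25.188°.
The forward bearing on arrival equals the back-azimuth from the destination plus 180°.
Back-azimuth from P₂ (-62.20°, -25.19°) to P₁ (-63.15°, -10.09°), with Δλ' = λ₁ − λ₂ = 15.10°: atan2( sin Δλ' cos φ₁ , cos φ₂ sin φ₁ − sin φ₂ cos φ₁ cos Δλ' ) = 104.43°.
Final bearing = (104.43° + 180°) mod 360° = 284.43°.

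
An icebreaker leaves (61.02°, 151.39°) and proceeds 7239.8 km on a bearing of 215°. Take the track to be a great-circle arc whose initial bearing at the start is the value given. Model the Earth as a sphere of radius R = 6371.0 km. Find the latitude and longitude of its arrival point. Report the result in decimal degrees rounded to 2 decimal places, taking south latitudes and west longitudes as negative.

The arc subtends δ = 7239.8/6371 = 1.136368 rad at the centre.
Converting: φ₁ = 1.065000 rad, θ = 3.752458 rad.
Destination latitude: φ₂ = arcsin( sin φ₁ cos δ + cos φ₁ sin δ cos θ ) = arcsin(0.008175) = 0.47°.
Then Δλ = atan2(-0.252086, 0.413741) = -0.547219 rad, from sin θ sin δ cos φ₁ over cos δ − sin φ₁ sin φ₂.
λ₂ = λ₁ + Δλ = 120.04°.

latitude 0.47°, longitude 120.04°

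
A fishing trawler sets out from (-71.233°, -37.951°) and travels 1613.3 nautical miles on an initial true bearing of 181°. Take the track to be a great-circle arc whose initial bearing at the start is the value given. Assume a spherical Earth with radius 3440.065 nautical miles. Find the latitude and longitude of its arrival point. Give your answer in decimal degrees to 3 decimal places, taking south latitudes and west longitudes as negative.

Central angle δ = d/R = 0.468974 rad.
Converting: φ₁ = -1.243250 rad, θ = 3.159046 rad.
sin φ₂ = sin φ₁ cos δ + cos φ₁ sin δ cos θ = (-0.946835)(0.892033) + (0.321720)(0.451971)(-0.999848) = -0.989994
φ₂ = asin(-0.989994) = -1.429212 rad = -81.888°.
Δλ = atan2( sin θ sin δ cos φ₁ , cos δ − sin φ₁ sin φ₂ ) = atan2(-0.002538, -0.045328) = -3.085665 rad = -176.796°.
λ₂ = -37.951° + -176.796° = -214.747°, normalized to (−180°, 180°] → 145.253°.

latitude -81.888°, longitude 145.253°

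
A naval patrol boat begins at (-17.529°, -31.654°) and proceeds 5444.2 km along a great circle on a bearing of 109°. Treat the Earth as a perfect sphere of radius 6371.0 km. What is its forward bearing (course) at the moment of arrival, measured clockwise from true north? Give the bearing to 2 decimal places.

final bearing 88.52°

The arc subtends δ = 5444.2/6371 = 0.854528 rad at the centre.
With φ₁ = -17.529° = -0.305939 rad and θ = 109° = 1.902409 rad:
sin φ₂ = sin φ₁ cos δ + cos φ₁ sin δ cos θ = (-0.301188)(0.656574) + (0.953565)(0.754261)(-0.325568) = -0.431913
φ₂ = asin(-0.431913) = -0.446613 rad = -25.589°.
Then Δλ = atan2(0.680052, 0.526487) = 0.911995 rad, from sin θ sin δ cos φ₁ over cos δ − sin φ₁ sin φ₂.
λ₂ = λ₁ + Δλ = 20.599°.
The forward bearing on arrival equals the back-azimuth from the destination plus 180°.
Back-azimuth from P₂ (-25.59°, 20.60°) to P₁ (-17.53°, -31.65°), with Δλ' = λ₁ − λ₂ = -52.25°: atan2( sin Δλ' cos φ₁ , cos φ₂ sin φ₁ − sin φ₂ cos φ₁ cos Δλ' ) = 268.52°.
Final bearing = (268.52° + 180°) mod 360° = 88.52°.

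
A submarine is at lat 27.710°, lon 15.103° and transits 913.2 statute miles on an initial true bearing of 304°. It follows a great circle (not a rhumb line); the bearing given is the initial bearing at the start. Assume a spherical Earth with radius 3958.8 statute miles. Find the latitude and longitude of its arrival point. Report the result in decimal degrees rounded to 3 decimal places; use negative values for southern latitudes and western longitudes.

Angular distance δ = d/R = 913.2 / 3958.8 = 0.230676 rad.
With φ₁ = 27.710° = 0.483631 rad and θ = 304° = 5.305801 rad:
Destination latitude: φ₂ = arcsin( sin φ₁ cos δ + cos φ₁ sin δ cos θ ) = arcsin(0.565868) = 34.463°.
Then Δλ = atan2(-0.167809, 0.710385) = -0.231970 rad, from sin θ sin δ cos φ₁ over cos δ − sin φ₁ sin φ₂.
λ₂ = 15.103° + -13.291° = 1.812°.

latitude 34.463°, longitude 1.812°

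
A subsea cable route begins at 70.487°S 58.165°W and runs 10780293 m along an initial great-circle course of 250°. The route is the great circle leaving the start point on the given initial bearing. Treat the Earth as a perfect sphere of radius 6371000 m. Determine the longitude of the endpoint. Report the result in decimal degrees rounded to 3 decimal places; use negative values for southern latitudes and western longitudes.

longitude -169.291°

Central angle δ = d/R = 1.692088 rad.
Converting: φ₁ = -1.230230 rad, θ = 4.363323 rad.
Applying the spherical law of cosines for sides, sin φ₂ = sin φ₁ cos δ + cos φ₁ sin δ cos θ = 0.000643, so φ₂ = 0.037°.
Δλ = atan2( sin θ sin δ cos φ₁ , cos δ − sin φ₁ sin φ₂ ) = atan2(-0.311571, -0.120389) = -1.939517 rad = -111.126°.
Hence λ₂ = -58.165° + -111.126° = -169.291°.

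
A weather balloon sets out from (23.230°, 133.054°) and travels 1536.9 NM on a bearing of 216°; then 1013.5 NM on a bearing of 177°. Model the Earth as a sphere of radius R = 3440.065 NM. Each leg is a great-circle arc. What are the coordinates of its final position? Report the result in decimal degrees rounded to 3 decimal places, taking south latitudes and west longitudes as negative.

Apply the spherical direct solution leg by leg, carrying full precision between legs.
Leg 1: from (23.230°, 133.054°), δ = 1536.9/3440.065 = 0.446765 rad, θ = 216° → φ = 1.978°, λ = 118.333°.
Leg 2: from (1.978°, 118.333°), δ = 1013.5/3440.065 = 0.294617 rad, θ = 177° → φ = -14.879°, λ = 119.234°.

latitude -14.879°, longitude 119.234°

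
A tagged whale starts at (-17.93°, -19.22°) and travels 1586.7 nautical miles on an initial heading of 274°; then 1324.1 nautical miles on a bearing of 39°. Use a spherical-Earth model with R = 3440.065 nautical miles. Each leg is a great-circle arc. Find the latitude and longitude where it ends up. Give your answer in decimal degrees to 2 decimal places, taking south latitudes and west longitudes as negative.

latitude 3.13°, longitude -32.79°

Apply the spherical direct solution leg by leg, carrying full precision between legs.
Leg 1: from (-17.93°, -19.22°), δ = 1586.7/3440.065 = 0.461241 rad, θ = 274° → φ = -14.25°, λ = -46.48°.
Leg 2: from (-14.25°, -46.48°), δ = 1324.1/3440.065 = 0.384906 rad, θ = 39° → φ = 3.13°, λ = -32.79°.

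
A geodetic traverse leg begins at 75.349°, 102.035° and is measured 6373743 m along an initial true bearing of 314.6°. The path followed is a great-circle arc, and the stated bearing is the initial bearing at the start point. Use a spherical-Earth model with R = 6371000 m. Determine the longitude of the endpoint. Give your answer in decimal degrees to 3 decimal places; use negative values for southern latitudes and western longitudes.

longitude -23.952°

Angular distance δ = d/R = 6373743 / 6371000 = 1.000431 rad.
Converting: φ₁ = 1.315088 rad, θ = 5.490806 rad.
Applying the spherical law of cosines for sides, sin φ₂ = sin φ₁ cos δ + cos φ₁ sin δ cos θ = 0.671867, so φ₂ = 42.211°.
For the longitude increment, Δλ = atan2( sin θ sin δ cos φ₁, cos δ − sin φ₁ sin φ₂ ) = atan2(-0.151585, -0.110081) = -125.987°.
λ₂ = λ₁ + Δλ = -23.952°.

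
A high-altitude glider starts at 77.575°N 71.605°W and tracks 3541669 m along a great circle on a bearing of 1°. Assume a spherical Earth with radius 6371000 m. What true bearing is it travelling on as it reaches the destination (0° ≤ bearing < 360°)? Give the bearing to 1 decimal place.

final bearing 179.4°

The arc subtends δ = 3541669/6371000 = 0.555905 rad at the centre.
Converting: φ₁ = 1.353939 rad, θ = 0.017453 rad.
sin φ₂ = sin φ₁ cos δ + cos φ₁ sin δ cos θ = (0.976578)(0.849423) + (0.215161)(0.527712)(0.999848) = 0.943055
φ₂ = asin(0.943055) = 1.231697 rad = 70.571°.
Δλ = atan2( sin θ sin δ cos φ₁ , cos δ − sin φ₁ sin φ₂ ) = atan2(0.001982, -0.071543) = 3.113902 rad = 178.413°.
Hence λ₂ = -71.605° + 178.413° = 106.808°.
The forward bearing on arrival equals the back-azimuth from the destination plus 180°.
Back-azimuth from P₂ (70.6°, 106.8°) to P₁ (77.6°, -71.6°), with Δλ' = λ₁ − λ₂ = -178.4°: atan2( sin Δλ' cos φ₁ , cos φ₂ sin φ₁ − sin φ₂ cos φ₁ cos Δλ' ) = 359.4°.
Final bearing = (359.4° + 180°) mod 360° = 179.4°.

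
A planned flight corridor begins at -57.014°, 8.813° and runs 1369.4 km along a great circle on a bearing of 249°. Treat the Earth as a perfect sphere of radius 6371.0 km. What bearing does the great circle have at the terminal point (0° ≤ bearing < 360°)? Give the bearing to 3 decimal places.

final bearing 268.680°

Central angle δ = d/R = 0.214943 rad.
With φ₁ = -57.014° = -0.995082 rad and θ = 249° = 4.345870 rad:
Destination latitude: φ₂ = arcsin( sin φ₁ cos δ + cos φ₁ sin δ cos θ ) = arcsin(-0.861116) = -59.442°.
For the longitude increment, Δλ = atan2( sin θ sin δ cos φ₁, cos δ − sin φ₁ sin φ₂ ) = atan2(-0.108410, 0.254681) = -23.058°.
Hence λ₂ = 8.813° + -23.058° = -14.245°.
The forward bearing on arrival equals the back-azimuth from the destination plus 180°.
Back-azimuth from P₂ (-59.442°, -14.245°) to P₁ (-57.014°, 8.813°), with Δλ' = λ₁ − λ₂ = 23.058°: atan2( sin Δλ' cos φ₁ , cos φ₂ sin φ₁ − sin φ₂ cos φ₁ cos Δλ' ) = 88.680°.
Final bearing = (88.680° + 180°) mod 360° = 268.680°.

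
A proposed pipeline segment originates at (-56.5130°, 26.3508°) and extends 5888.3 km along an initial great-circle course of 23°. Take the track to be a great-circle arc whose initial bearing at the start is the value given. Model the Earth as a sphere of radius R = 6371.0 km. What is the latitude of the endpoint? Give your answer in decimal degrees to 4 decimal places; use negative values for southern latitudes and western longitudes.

δ = 5888.3/6371 = 0.924235 rad (52.9548°).
Start latitude φ₁ = -0.986338 rad; initial bearing θ = 0.401426 rad.
sin φ₂ = sin φ₁ cos δ + cos φ₁ sin δ cos θ = (-0.834011)(0.602446) + (0.551748)(0.798160)(0.920505) = -0.097072
φ₂ = asin(-0.097072) = -0.097225 rad = -5.5706°.
Then Δλ = atan2(0.172071, 0.521487) = 0.318714 rad, from sin θ sin δ cos φ₁ over cos δ − sin φ₁ sin φ₂.
λ₂ = 26.3508° + 18.2610° = 44.6118°.

latitude -5.5706°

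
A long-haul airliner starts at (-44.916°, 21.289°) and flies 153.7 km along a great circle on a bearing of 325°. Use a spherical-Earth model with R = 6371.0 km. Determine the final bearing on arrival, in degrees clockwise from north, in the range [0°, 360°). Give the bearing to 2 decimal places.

final bearing 325.77°

δ = 153.7/6371 = 0.024125 rad (1.3823°).
With φ₁ = -44.916° = -0.783932 rad and θ = 325° = 5.672320 rad:
sin φ₂ = sin φ₁ cos δ + cos φ₁ sin δ cos θ = (-0.706069)(0.999709) + (0.708143)(0.024123)(0.819152) = -0.691871
φ₂ = asin(-0.691871) = -0.764077 rad = -43.778°.
For the longitude increment, Δλ = atan2( sin θ sin δ cos φ₁, cos δ − sin φ₁ sin φ₂ ) = atan2(-0.009798, 0.511200) = -1.098°.
Hence λ₂ = 21.289° + -1.098° = 20.191°.
The forward bearing on arrival equals the back-azimuth from the destination plus 180°.
Back-azimuth from P₂ (-43.78°, 20.19°) to P₁ (-44.92°, 21.29°), with Δλ' = λ₁ − λ₂ = 1.10°: atan2( sin Δλ' cos φ₁ , cos φ₂ sin φ₁ − sin φ₂ cos φ₁ cos Δλ' ) = 145.77°.
Final bearing = (145.77° + 180°) mod 360° = 325.77°.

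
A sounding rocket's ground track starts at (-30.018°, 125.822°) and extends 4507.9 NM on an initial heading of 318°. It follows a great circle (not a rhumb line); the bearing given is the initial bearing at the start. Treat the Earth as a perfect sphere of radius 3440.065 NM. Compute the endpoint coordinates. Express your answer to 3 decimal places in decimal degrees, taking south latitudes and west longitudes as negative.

latitude 29.537°, longitude 77.821°

δ = 4507.9/3440.065 = 1.310411 rad (75.0810°).
With φ₁ = -30.018° = -0.523913 rad and θ = 318° = 5.550147 rad:
Destination latitude: φ₂ = arcsin( sin φ₁ cos δ + cos φ₁ sin δ cos θ ) = arcsin(0.492979) = 29.537°.
For the longitude increment, Δλ = atan2( sin θ sin δ cos φ₁, cos δ − sin φ₁ sin φ₂ ) = atan2(-0.559849, 0.504076) = -48.001°.
Hence λ₂ = 125.822° + -48.001° = 77.821°.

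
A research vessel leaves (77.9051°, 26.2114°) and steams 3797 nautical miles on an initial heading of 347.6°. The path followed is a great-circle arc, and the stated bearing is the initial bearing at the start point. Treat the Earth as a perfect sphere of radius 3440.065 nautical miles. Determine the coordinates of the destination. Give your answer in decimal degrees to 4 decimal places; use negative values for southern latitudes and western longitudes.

δ = 3797/3440.065 = 1.103758 rad (63.2407°).
Start latitude φ₁ = 1.359700 rad; initial bearing θ = 6.066764 rad.
sin φ₂ = sin φ₁ cos δ + cos φ₁ sin δ cos θ = (0.977802)(0.450244) + (0.209532)(0.892906)(0.976672) = 0.622977
φ₂ = asin(0.622977) = 0.672542 rad = 38.5338°.
Then Δλ = atan2(-0.040175, -0.158904) = -2.893955 rad, from sin θ sin δ cos φ₁ over cos δ − sin φ₁ sin φ₂.
λ₂ = 26.2114° + -165.8114° = -139.6000°.

latitude 38.5338°, longitude -139.6000°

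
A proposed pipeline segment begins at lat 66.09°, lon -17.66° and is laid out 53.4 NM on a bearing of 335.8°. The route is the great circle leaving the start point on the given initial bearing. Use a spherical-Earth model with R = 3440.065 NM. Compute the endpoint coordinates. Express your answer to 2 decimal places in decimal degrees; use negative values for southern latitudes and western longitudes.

δ = 53.4/3440.065 = 0.015523 rad (0.8894°).
Start latitude φ₁ = 1.153488 rad; initial bearing θ = 5.860816 rad.
sin φ₂ = sin φ₁ cos δ + cos φ₁ sin δ cos θ = (0.914183)(0.999880) + (0.405301)(0.015522)(0.912120) = 0.919811
φ₂ = asin(0.919811) = 1.167600 rad = 66.90°.
Δλ = atan2( sin θ sin δ cos φ₁ , cos δ − sin φ₁ sin φ₂ ) = atan2(-0.002579, 0.159003) = -0.016218 rad = -0.93°.
λ₂ = -17.66° + -0.93° = -18.59°.

latitude 66.90°, longitude -18.59°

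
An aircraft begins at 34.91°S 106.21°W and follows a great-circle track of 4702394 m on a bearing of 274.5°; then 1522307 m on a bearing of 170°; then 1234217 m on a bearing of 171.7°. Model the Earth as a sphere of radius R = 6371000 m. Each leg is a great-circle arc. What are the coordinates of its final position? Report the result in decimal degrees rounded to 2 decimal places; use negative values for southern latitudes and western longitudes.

Apply the spherical direct solution leg by leg, carrying full precision between legs.
Leg 1: from (-34.91°, -106.21°), δ = 4702394/6371000 = 0.738094 rad, θ = 274.5° → φ = -22.34°, λ = -152.70°.
Leg 2: from (-22.34°, -152.70°), δ = 1522307/6371000 = 0.238943 rad, θ = 170° → φ = -35.79°, λ = -149.79°.
Leg 3: from (-35.79°, -149.79°), δ = 1234217/6371000 = 0.193724 rad, θ = 171.7° → φ = -46.76°, λ = -147.47°.

latitude -46.76°, longitude -147.47°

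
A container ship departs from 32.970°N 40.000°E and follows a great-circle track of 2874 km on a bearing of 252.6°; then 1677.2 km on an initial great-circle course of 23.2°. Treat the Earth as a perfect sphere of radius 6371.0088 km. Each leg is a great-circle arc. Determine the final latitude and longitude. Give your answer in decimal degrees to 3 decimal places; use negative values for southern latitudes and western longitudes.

Apply the spherical direct solution leg by leg, carrying full precision between legs.
Leg 1: from (32.970°, 40.000°), δ = 2874/6371.0088 = 0.451106 rad, θ = 252.6° → φ = 22.358°, λ = 13.267°.
Leg 2: from (22.358°, 13.267°), δ = 1677.2/6371.0088 = 0.263255 rad, θ = 23.2° → φ = 36.049°, λ = 20.552°.

latitude 36.049°, longitude 20.552°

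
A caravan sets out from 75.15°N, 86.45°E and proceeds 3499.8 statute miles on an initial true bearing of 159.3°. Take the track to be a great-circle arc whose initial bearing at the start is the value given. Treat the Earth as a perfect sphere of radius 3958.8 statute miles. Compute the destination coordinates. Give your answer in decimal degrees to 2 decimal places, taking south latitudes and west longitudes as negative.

The arc subtends δ = 3499.8/3958.8 = 0.884056 rad at the centre.
With φ₁ = 75.15° = 1.311615 rad and θ = 159.3° = 2.780309 rad:
sin φ₂ = sin φ₁ cos δ + cos φ₁ sin δ cos θ = (0.966600)(0.634020) + (0.256289)(0.773317)(-0.935444) = 0.427445
φ₂ = asin(0.427445) = 0.441665 rad = 25.31°.
For the longitude increment, Δλ = atan2( sin θ sin δ cos φ₁, cos δ − sin φ₁ sin φ₂ ) = atan2(0.070056, 0.220851) = 17.60°.
λ₂ = 86.45° + 17.60° = 104.05°.

latitude 25.31°, longitude 104.05°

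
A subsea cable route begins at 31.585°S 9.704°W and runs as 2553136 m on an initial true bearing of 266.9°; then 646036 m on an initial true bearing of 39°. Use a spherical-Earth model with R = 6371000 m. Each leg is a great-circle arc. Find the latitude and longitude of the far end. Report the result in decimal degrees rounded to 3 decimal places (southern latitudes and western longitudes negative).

latitude -25.439°, longitude -32.394°

Apply the spherical direct solution leg by leg, carrying full precision between legs.
Leg 1: from (-31.585°, -9.704°), δ = 2553136/6371000 = 0.400743 rad, θ = 266.9° → φ = -30.016°, λ = -36.439°.
Leg 2: from (-30.016°, -36.439°), δ = 646036/6371000 = 0.101403 rad, θ = 39° → φ = -25.439°, λ = -32.394°.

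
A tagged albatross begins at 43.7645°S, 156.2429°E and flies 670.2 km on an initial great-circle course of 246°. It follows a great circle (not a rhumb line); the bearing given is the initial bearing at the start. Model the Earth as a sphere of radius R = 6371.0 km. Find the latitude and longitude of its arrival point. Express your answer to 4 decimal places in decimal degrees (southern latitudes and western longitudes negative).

δ = 670.2/6371 = 0.105195 rad (6.0273°).
With φ₁ = -43.7645° = -0.763835 rad and θ = 246° = 4.293510 rad:
Destination latitude: φ₂ = arcsin( sin φ₁ cos δ + cos φ₁ sin δ cos θ ) = arcsin(-0.718715) = -45.9485°.
For the longitude increment, Δλ = atan2( sin θ sin δ cos φ₁, cos δ − sin φ₁ sin φ₂ ) = atan2(-0.069275, 0.497340) = -7.9298°.
λ₂ = 156.2429° + -7.9298° = 148.3131°.

latitude -45.9485°, longitude 148.3131°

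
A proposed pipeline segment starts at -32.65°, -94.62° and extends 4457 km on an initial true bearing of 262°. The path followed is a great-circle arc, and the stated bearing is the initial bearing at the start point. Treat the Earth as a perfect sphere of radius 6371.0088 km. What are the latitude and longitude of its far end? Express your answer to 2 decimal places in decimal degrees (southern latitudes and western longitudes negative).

latitude -29.22°, longitude -141.56°

Central angle δ = d/R = 0.699575 rad.
With φ₁ = -32.65° = -0.569850 rad and θ = 262° = 4.572763 rad:
Destination latitude: φ₂ = arcsin( sin φ₁ cos δ + cos φ₁ sin δ cos θ ) = arcsin(-0.488237) = -29.22°.
Δλ = atan2( sin θ sin δ cos φ₁ , cos δ − sin φ₁ sin φ₂ ) = atan2(-0.536870, 0.501709) = -0.819240 rad = -46.94°.
Hence λ₂ = -94.62° + -46.94° = -141.56°.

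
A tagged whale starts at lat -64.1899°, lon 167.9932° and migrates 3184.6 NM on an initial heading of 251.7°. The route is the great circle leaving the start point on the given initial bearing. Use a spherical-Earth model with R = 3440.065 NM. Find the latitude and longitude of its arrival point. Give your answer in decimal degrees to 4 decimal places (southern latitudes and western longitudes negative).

latitude -40.5797°, longitude 80.7028°

δ = 3184.6/3440.065 = 0.925738 rad (53.0409°).
Start latitude φ₁ = -1.120325 rad; initial bearing θ = 4.392994 rad.
Applying the spherical law of cosines for sides, sin φ₂ = sin φ₁ cos δ + cos φ₁ sin δ cos θ = -0.650505, so φ₂ = -40.5797°.
Then Δλ = atan2(-0.330310, 0.015633) = -1.523505 rad, from sin θ sin δ cos φ₁ over cos δ − sin φ₁ sin φ₂.
λ₂ = 167.9932° + -87.2904° = 80.7028°.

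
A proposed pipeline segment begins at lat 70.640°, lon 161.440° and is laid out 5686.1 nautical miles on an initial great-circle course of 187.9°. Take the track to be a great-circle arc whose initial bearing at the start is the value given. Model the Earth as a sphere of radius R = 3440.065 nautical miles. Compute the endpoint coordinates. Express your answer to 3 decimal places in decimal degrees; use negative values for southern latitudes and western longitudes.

latitude -23.868°, longitude 152.825°

δ = 5686.1/3440.065 = 1.652905 rad (94.7045°).
Converting: φ₁ = 1.232901 rad, θ = 3.279474 rad.
Applying the spherical law of cosines for sides, sin φ₂ = sin φ₁ cos δ + cos φ₁ sin δ cos θ = -0.404629, so φ₂ = -23.868°.
Then Δλ = atan2(-0.045410, 0.299733) = -0.150357 rad, from sin θ sin δ cos φ₁ over cos δ − sin φ₁ sin φ₂.
Hence λ₂ = 161.440° + -8.615° = 152.825°.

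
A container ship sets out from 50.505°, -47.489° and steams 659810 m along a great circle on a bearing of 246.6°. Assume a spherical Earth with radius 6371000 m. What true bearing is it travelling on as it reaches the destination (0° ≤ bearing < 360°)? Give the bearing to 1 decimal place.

The arc subtends δ = 659810/6371000 = 0.103565 rad at the centre.
Converting: φ₁ = 0.881479 rad, θ = 4.303982 rad.
Applying the spherical law of cosines for sides, sin φ₂ = sin φ₁ cos δ + cos φ₁ sin δ cos θ = 0.741433, so φ₂ = 47.854°.
Δλ = atan2( sin θ sin δ cos φ₁ , cos δ − sin φ₁ sin φ₂ ) = atan2(-0.060343, 0.422493) = -0.141866 rad = -8.128°.
λ₂ = λ₁ + Δλ = -55.617°.
The forward bearing on arrival equals the back-azimuth from the destination plus 180°.
Back-azimuth from P₂ (47.9°, -55.6°) to P₁ (50.5°, -47.5°), with Δλ' = λ₁ − λ₂ = 8.1°: atan2( sin Δλ' cos φ₁ , cos φ₂ sin φ₁ − sin φ₂ cos φ₁ cos Δλ' ) = 60.4°.
Final bearing = (60.4° + 180°) mod 360° = 240.4°.

final bearing 240.4°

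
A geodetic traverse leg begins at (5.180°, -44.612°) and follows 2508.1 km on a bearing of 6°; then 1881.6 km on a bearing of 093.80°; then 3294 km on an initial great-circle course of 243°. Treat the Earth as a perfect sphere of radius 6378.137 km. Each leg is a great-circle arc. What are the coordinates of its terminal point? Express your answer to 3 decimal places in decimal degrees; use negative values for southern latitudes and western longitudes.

latitude 9.640°, longitude -49.826°

Apply the spherical direct solution leg by leg, carrying full precision between legs.
Leg 1: from (5.180°, -44.612°), δ = 2508.1/6378.137 = 0.393234 rad, θ = 6° → φ = 27.575°, λ = -42.022°.
Leg 2: from (27.575°, -42.022°), δ = 1881.6/6378.137 = 0.295008 rad, θ = 93.8° → φ = 25.204°, λ = -23.321°.
Leg 3: from (25.204°, -23.321°), δ = 3294/6378.137 = 0.516452 rad, θ = 243° → φ = 9.640°, λ = -49.826°.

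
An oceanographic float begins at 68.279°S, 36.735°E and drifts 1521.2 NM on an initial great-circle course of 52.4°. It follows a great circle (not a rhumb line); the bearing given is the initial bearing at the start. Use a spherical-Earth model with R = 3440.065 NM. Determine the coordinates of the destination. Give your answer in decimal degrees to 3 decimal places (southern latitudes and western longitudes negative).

latitude -47.988°, longitude 67.171°

Angular distance δ = d/R = 1521.2 / 3440.065 = 0.442201 rad.
With φ₁ = -68.279° = -1.191693 rad and θ = 52.4° = 0.914553 rad:
Destination latitude: φ₂ = arcsin( sin φ₁ cos δ + cos φ₁ sin δ cos θ ) = arcsin(-0.743009) = -47.988°.
Δλ = atan2( sin θ sin δ cos φ₁ , cos δ − sin φ₁ sin φ₂ ) = atan2(0.125476, 0.213559) = 0.531213 rad = 30.436°.
λ₂ = λ₁ + Δλ = 67.171°.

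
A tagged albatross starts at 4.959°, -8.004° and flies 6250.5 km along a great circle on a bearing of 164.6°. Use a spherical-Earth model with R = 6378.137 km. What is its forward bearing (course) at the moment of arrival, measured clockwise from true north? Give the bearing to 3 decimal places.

δ = 6250.5/6378.137 = 0.979988 rad (56.1492°).
Converting: φ₁ = 0.086551 rad, θ = 2.872812 rad.
sin φ₂ = sin φ₁ cos δ + cos φ₁ sin δ cos θ = (0.086443)(0.557032) + (0.996257)(0.830491)(-0.964095) = -0.749524
φ₂ = asin(-0.749524) = -0.847343 rad = -48.549°.
Δλ = atan2( sin θ sin δ cos φ₁ , cos δ − sin φ₁ sin φ₂ ) = atan2(0.219716, 0.621823) = 0.339649 rad = 19.460°.
λ₂ = λ₁ + Δλ = 11.456°.
The forward bearing on arrival equals the back-azimuth from the destination plus 180°.
Back-azimuth from P₂ (-48.549°, 11.456°) to P₁ (4.959°, -8.004°), with Δλ' = λ₁ − λ₂ = -19.460°: atan2( sin Δλ' cos φ₁ , cos φ₂ sin φ₁ − sin φ₂ cos φ₁ cos Δλ' ) = 336.443°.
Final bearing = (336.443° + 180°) mod 360° = 156.443°.

final bearing 156.443°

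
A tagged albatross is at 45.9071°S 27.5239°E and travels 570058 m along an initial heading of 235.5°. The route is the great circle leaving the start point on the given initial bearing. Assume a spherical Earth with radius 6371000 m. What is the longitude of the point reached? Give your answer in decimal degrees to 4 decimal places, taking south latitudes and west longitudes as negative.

Central angle δ = d/R = 0.089477 rad.
Converting: φ₁ = -0.801230 rad, θ = 4.110250 rad.
Destination latitude: φ₂ = arcsin( sin φ₁ cos δ + cos φ₁ sin δ cos θ ) = arcsin(-0.750557) = -48.6386°.
Then Δλ = atan2(-0.051242, 0.456940) = -0.111675 rad, from sin θ sin δ cos φ₁ over cos δ − sin φ₁ sin φ₂.
λ₂ = 27.5239° + -6.3985° = 21.1254°.

longitude 21.1254°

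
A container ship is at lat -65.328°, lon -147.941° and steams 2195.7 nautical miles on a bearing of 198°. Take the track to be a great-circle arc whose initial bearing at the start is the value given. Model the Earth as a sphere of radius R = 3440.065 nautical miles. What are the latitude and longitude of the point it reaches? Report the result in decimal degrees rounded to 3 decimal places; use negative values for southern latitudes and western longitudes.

The arc subtends δ = 2195.7/3440.065 = 0.638273 rad at the centre.
With φ₁ = -65.328° = -1.140189 rad and θ = 198° = 3.455752 rad:
Applying the spherical law of cosines for sides, sin φ₂ = sin φ₁ cos δ + cos φ₁ sin δ cos θ = -0.966342, so φ₂ = -75.093°.
Δλ = atan2( sin θ sin δ cos φ₁ , cos δ − sin φ₁ sin φ₂ ) = atan2(-0.076854, -0.075001) = -2.343995 rad = -134.301°.
λ₂ = -147.941° + -134.301° = -282.242°, normalized to (−180°, 180°] → 77.758°.

latitude -75.093°, longitude 77.758°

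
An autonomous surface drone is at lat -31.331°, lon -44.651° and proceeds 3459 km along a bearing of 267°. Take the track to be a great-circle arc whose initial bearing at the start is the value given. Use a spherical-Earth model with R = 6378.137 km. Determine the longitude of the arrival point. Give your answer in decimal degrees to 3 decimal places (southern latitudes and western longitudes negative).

The arc subtends δ = 3459/6378.137 = 0.542321 rad at the centre.
Start latitude φ₁ = -0.546829 rad; initial bearing θ = 4.660029 rad.
sin φ₂ = sin φ₁ cos δ + cos φ₁ sin δ cos θ = (-0.519981)(0.856513) + (0.854178)(0.516126)(-0.052336) = -0.468444
φ₂ = asin(-0.468444) = -0.487528 rad = -27.933°.
Δλ = atan2( sin θ sin δ cos φ₁ , cos δ − sin φ₁ sin φ₂ ) = atan2(-0.440259, 0.612931) = -0.622892 rad = -35.689°.
λ₂ = λ₁ + Δλ = -80.340°.

longitude -80.340°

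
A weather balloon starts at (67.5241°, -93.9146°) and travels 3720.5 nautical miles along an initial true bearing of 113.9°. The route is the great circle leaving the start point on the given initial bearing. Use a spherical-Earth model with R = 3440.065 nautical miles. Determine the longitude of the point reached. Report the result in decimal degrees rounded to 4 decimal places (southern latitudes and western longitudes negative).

δ = 3720.5/3440.065 = 1.081520 rad (61.9665°).
Start latitude φ₁ = 1.178518 rad; initial bearing θ = 1.987930 rad.
Destination latitude: φ₂ = arcsin( sin φ₁ cos δ + cos φ₁ sin δ cos θ ) = arcsin(0.297575) = 17.3120°.
Then Δλ = atan2(0.308507, 0.195015) = 1.007089 rad, from sin θ sin δ cos φ₁ over cos δ − sin φ₁ sin φ₂.
Hence λ₂ = -93.9146° + 57.7020° = -36.2126°.

longitude -36.2126°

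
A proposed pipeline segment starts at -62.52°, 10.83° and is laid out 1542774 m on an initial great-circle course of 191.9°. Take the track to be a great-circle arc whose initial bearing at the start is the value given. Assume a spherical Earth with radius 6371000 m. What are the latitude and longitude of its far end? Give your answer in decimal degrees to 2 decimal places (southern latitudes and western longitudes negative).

δ = 1542774/6371000 = 0.242156 rad (13.8745°).
With φ₁ = -62.52° = -1.091180 rad and θ = 191.9° = 3.349287 rad:
Applying the spherical law of cosines for sides, sin φ₂ = sin φ₁ cos δ + cos φ₁ sin δ cos θ = -0.969560, so φ₂ = -75.83°.
Then Δλ = atan2(-0.022817, 0.110656) = -0.203345 rad, from sin θ sin δ cos φ₁ over cos δ − sin φ₁ sin φ₂.
λ₂ = λ₁ + Δλ = -0.82°.

latitude -75.83°, longitude -0.82°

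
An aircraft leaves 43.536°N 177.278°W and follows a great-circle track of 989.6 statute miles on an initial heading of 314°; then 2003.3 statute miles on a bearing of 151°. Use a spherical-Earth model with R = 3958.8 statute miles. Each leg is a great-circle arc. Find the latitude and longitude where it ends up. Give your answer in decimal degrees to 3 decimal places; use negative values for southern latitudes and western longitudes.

Apply the spherical direct solution leg by leg, carrying full precision between legs.
Leg 1: from (43.536°, -177.278°), δ = 989.6/3958.8 = 0.249975 rad, θ = 314° → φ = 52.371°, λ = 165.777°.
Leg 2: from (52.371°, 165.777°), δ = 2003.3/3958.8 = 0.506037 rad, θ = 151° → φ = 25.714°, λ = -179.104°.

latitude 25.714°, longitude -179.104°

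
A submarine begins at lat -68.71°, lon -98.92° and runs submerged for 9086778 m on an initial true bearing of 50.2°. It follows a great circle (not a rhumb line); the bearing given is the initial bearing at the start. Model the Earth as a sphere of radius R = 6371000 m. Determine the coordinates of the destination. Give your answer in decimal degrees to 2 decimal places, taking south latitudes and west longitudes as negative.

latitude 5.50°, longitude -49.12°

The arc subtends δ = 9086778/6371000 = 1.426272 rad at the centre.
Converting: φ₁ = -1.199216 rad, θ = 0.876155 rad.
Destination latitude: φ₂ = arcsin( sin φ₁ cos δ + cos φ₁ sin δ cos θ ) = arcsin(0.095800) = 5.50°.
Then Δλ = atan2(0.276047, 0.233284) = 0.869160 rad, from sin θ sin δ cos φ₁ over cos δ − sin φ₁ sin φ₂.
λ₂ = -98.92° + 49.80° = -49.12°.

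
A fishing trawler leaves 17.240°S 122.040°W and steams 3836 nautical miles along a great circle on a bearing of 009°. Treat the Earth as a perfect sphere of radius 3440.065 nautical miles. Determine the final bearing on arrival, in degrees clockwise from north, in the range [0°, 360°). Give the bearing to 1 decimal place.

final bearing 12.4°

Angular distance δ = d/R = 3836 / 3440.065 = 1.115095 rad.
With φ₁ = -17.240° = -0.300895 rad and θ = 9° = 0.157080 rad:
Applying the spherical law of cosines for sides, sin φ₂ = sin φ₁ cos δ + cos φ₁ sin δ cos θ = 0.716618, so φ₂ = 45.776°.
Then Δλ = atan2(0.134160, 0.652480) = 0.202789 rad, from sin θ sin δ cos φ₁ over cos δ − sin φ₁ sin φ₂.
λ₂ = λ₁ + Δλ = -110.421°.
The forward bearing on arrival equals the back-azimuth from the destination plus 180°.
Back-azimuth from P₂ (45.8°, -110.4°) to P₁ (-17.2°, -122.0°), with Δλ' = λ₁ − λ₂ = -11.6°: atan2( sin Δλ' cos φ₁ , cos φ₂ sin φ₁ − sin φ₂ cos φ₁ cos Δλ' ) = 192.4°.
Final bearing = (192.4° + 180°) mod 360° = 12.4°.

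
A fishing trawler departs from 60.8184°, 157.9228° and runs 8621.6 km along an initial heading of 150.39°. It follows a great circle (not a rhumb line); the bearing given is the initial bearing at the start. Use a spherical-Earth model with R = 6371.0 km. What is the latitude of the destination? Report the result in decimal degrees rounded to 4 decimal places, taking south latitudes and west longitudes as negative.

latitude -13.0311°

δ = 8621.6/6371 = 1.353257 rad (77.5359°).
Start latitude φ₁ = 1.061481 rad; initial bearing θ = 2.624801 rad.
Applying the spherical law of cosines for sides, sin φ₂ = sin φ₁ cos δ + cos φ₁ sin δ cos θ = -0.225480, so φ₂ = -13.0311°.
Δλ = atan2( sin θ sin δ cos φ₁ , cos δ − sin φ₁ sin φ₂ ) = atan2(0.235232, 0.412690) = 0.518066 rad = 29.6830°.
λ₂ = 157.9228° + 29.6830° = 187.6058°, normalized to (−180°, 180°] → -172.3942°.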